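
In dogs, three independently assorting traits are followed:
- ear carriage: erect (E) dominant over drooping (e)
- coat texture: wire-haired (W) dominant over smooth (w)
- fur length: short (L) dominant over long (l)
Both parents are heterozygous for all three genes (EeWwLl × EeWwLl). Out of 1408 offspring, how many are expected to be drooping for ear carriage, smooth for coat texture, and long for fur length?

Trihybrid cross: EeWwLl × EeWwLl
Each trait segregates independently with a 3:1 phenotypic ratio, so each gene contributes 3/4 (dominant) or 1/4 (recessive).
Target: drooping (ear carriage), smooth (coat texture), long (fur length)
Probability = product of independent per-trait probabilities
= 1/4 × 1/4 × 1/4 = 1/64
Expected count = 1/64 × 1408 = 22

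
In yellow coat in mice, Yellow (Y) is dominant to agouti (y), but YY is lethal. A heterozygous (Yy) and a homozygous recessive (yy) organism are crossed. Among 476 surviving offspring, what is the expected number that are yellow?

Cross: Yy × yy
Punnett square offspring (before lethality): 2 Yy, 2 yy
No YY offspring are produced in this cross.
yellow: 2 out of 4 → fraction 1/2
Expected count = 1/2 × 476 = 238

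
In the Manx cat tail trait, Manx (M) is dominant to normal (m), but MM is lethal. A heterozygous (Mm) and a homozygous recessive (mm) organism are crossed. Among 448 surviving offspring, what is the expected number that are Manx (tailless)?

Cross: Mm × mm
Punnett square offspring (before lethality): 2 Mm, 2 mm
No MM offspring are produced in this cross.
Manx (tailless): 2 out of 4 → fraction 1/2
Expected count = 1/2 × 448 = 224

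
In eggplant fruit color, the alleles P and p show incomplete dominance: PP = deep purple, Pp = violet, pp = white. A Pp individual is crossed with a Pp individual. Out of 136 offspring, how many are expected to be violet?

Punnett square for Pp × Pp:
Offspring genotypes: 1 PP, 2 Pp, 1 pp
Phenotype counts: 1 deep purple, 2 violet, 1 white
violet: 2 out of 4 → fraction 1/2
Expected count = 1/2 × 136 = 68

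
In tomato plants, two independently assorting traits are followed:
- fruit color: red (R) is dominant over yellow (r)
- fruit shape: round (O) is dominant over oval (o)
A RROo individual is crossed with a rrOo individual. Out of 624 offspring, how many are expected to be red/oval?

Dihybrid cross RROo × rrOo — consider each gene separately:
fruit color: RR × rr → 4 Rr → 4 R_ (out of 4)
fruit shape: Oo × Oo → 1 OO, 2 Oo, 1 oo → 3 O_ : 1 oo (out of 4)
Combine (counts out of 4 × 4 = 16): red/round (R_O_) = 4×3 = 12; red/oval (R_oo) = 4×1 = 4
Phenotype counts (out of 16): 12 red/round, 4 red/oval
red/oval: 4 out of 16 → fraction 1/4
Expected count = 1/4 × 624 = 156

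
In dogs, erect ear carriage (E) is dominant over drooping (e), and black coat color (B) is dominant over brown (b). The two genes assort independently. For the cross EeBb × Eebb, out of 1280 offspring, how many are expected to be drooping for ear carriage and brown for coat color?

Dihybrid cross EeBb × Eebb — consider each gene separately:
ear carriage: Ee × Ee → 1 EE, 2 Ee, 1 ee → 3 E_ : 1 ee (out of 4)
coat color: Bb × bb → 2 Bb, 2 bb → 2 B_ : 2 bb (out of 4)
Looking for: drooping (ee) and brown (bb)
P(drooping) = 1/4, P(brown) = 2/4
P(both) = 1/4 × 2/4 = 2/16 = 1/8
Expected count = 1/8 × 1280 = 160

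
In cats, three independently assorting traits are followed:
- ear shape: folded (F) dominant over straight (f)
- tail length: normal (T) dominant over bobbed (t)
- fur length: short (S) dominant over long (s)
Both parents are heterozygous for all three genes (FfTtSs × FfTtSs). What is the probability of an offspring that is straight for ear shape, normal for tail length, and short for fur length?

Trihybrid cross: FfTtSs × FfTtSs
Each trait segregates independently with a 3:1 phenotypic ratio, so each gene contributes 3/4 (dominant) or 1/4 (recessive).
Target: straight (ear shape), normal (tail length), short (fur length)
Probability = product of independent per-trait probabilities
= 1/4 × 3/4 × 3/4 = 9/64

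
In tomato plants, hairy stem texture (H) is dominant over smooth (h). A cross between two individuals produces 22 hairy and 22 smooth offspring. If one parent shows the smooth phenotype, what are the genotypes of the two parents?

Observed offspring: 22 hairy, 22 smooth
The observed ratio simplifies to 1:1. One parent shows smooth, so its genotype must be hh. A 1:1 offspring split requires the other parent to be heterozygous (Hh).
Parent genotypes: hh × Hh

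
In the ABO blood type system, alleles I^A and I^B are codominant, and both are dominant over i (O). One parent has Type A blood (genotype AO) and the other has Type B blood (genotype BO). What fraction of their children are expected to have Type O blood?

Cross: AO × BO
Possible offspring genotypes: 1 AB, 1 AO, 1 BO, 1 OO
Blood type counts: 1 Type AB, 1 Type A, 1 Type B, 1 Type O
Probability of Type O: 1/4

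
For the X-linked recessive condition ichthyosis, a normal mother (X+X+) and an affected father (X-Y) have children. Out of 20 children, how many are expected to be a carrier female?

Cross: X+X+ × X-Y
Offspring: 2 X+X-, 2 X+Y
Probability of a carrier female: 2/4 = 1/2
Expected count = 1/2 × 20 = 10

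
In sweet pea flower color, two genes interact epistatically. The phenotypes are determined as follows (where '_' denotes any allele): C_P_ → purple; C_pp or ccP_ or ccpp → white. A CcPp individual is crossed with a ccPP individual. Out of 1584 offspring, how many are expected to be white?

Cross: CcPp × ccPP — consider each gene separately:
C gene: Cc × cc → 2 Cc, 2 cc → 2 C_ : 2 cc (out of 4)
P gene: Pp × PP → 2 PP, 2 Pp → 4 P_ (out of 4)
Genotype classes (out of 4 × 4 = 16): C_P_ = 2×4 = 8; ccP_ = 2×4 = 8
Apply the phenotype rules: C_P_ (8) → purple; ccP_ (8) → white
Phenotype counts (out of 16): 8 purple, 8 white
white: 8 out of 16 → fraction 1/2
Expected count = 1/2 × 1584 = 792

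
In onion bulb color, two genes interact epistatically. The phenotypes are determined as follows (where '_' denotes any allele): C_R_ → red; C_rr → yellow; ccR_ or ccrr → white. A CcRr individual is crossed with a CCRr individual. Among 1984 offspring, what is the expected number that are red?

Cross: CcRr × CCRr — consider each gene separately:
C gene: Cc × CC → 2 CC, 2 Cc → 4 C_ (out of 4)
R gene: Rr × Rr → 1 RR, 2 Rr, 1 rr → 3 R_ : 1 rr (out of 4)
Genotype classes (out of 4 × 4 = 16): C_R_ = 4×3 = 12; C_rr = 4×1 = 4
Apply the phenotype rules: C_R_ (12) → red; C_rr (4) → yellow
Phenotype counts (out of 16): 12 red, 4 yellow
red: 12 out of 16 → fraction 3/4
Expected count = 3/4 × 1984 = 1488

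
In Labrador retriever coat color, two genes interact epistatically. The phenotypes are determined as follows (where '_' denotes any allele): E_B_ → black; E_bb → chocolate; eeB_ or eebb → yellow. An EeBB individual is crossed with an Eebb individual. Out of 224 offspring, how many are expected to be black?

Cross: EeBB × Eebb — consider each gene separately:
E gene: Ee × Ee → 1 EE, 2 Ee, 1 ee → 3 E_ : 1 ee (out of 4)
B gene: BB × bb → 4 Bb → 4 B_ (out of 4)
Genotype classes (out of 4 × 4 = 16): E_B_ = 3×4 = 12; eeB_ = 1×4 = 4
Apply the phenotype rules: E_B_ (12) → black; eeB_ (4) → yellow
Phenotype counts (out of 16): 12 black, 4 yellow
black: 12 out of 16 → fraction 3/4
Expected count = 3/4 × 224 = 168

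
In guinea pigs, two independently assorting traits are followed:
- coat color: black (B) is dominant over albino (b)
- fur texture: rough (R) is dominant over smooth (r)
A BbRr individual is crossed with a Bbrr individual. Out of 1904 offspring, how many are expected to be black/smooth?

Dihybrid cross BbRr × Bbrr — consider each gene separately:
coat color: Bb × Bb → 1 BB, 2 Bb, 1 bb → 3 B_ : 1 bb (out of 4)
fur texture: Rr × rr → 2 Rr, 2 rr → 2 R_ : 2 rr (out of 4)
Combine (counts out of 4 × 4 = 16): black/rough (B_R_) = 3×2 = 6; black/smooth (B_rr) = 3×2 = 6; albino/rough (bbR_) = 1×2 = 2; albino/smooth (bbrr) = 1×2 = 2
Phenotype counts (out of 16): 6 black/rough, 6 black/smooth, 2 albino/rough, 2 albino/smooth
black/smooth: 6 out of 16 → fraction 3/8
Expected count = 3/8 × 1904 = 714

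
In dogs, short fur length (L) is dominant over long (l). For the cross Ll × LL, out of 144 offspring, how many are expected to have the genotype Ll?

Punnett square for Ll × LL:
Offspring genotypes: 2 LL, 2 Ll
Total offspring: 4
Count with target: 2
Probability: 2/4 = 1/2
Expected count = 1/2 × 144 = 72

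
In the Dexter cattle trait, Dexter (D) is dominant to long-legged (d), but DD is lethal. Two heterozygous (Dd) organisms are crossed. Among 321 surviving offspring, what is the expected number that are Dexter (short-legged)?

Cross: Dd × Dd
Punnett square offspring (before lethality): 1 DD, 2 Dd, 1 dd
The DD genotype is lethal (embryos die); surviving offspring: 2 Dd, 1 dd
Dexter (short-legged): 2 out of 3 → fraction 2/3
Expected count = 2/3 × 321 = 214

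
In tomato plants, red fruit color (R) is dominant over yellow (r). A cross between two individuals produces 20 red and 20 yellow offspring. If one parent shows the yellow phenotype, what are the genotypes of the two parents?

Observed offspring: 20 red, 20 yellow
The observed ratio simplifies to 1:1. One parent shows yellow, so its genotype must be rr. A 1:1 offspring split requires the other parent to be heterozygous (Rr).
Parent genotypes: rr × Rr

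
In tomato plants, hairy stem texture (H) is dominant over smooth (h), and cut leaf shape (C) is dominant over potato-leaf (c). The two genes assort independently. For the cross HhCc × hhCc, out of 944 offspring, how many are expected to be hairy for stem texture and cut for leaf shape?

Dihybrid cross HhCc × hhCc — consider each gene separately:
stem texture: Hh × hh → 2 Hh, 2 hh → 2 H_ : 2 hh (out of 4)
leaf shape: Cc × Cc → 1 CC, 2 Cc, 1 cc → 3 C_ : 1 cc (out of 4)
Looking for: hairy (H_) and cut (C_)
P(hairy) = 2/4, P(cut) = 3/4
P(both) = 2/4 × 3/4 = 6/16 = 3/8
Expected count = 3/8 × 944 = 354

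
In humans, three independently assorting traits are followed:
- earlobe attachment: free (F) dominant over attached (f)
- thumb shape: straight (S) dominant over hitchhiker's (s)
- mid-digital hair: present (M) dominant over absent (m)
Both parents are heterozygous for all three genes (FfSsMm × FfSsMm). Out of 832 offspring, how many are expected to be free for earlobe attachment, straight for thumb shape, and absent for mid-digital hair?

Trihybrid cross: FfSsMm × FfSsMm
Each trait segregates independently with a 3:1 phenotypic ratio, so each gene contributes 3/4 (dominant) or 1/4 (recessive).
Target: free (earlobe attachment), straight (thumb shape), absent (mid-digital hair)
Probability = product of independent per-trait probabilities
= 3/4 × 3/4 × 1/4 = 9/64
Expected count = 9/64 × 832 = 117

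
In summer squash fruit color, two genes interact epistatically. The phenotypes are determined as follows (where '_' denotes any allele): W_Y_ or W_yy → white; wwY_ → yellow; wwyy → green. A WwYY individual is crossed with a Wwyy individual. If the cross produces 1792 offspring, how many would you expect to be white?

Cross: WwYY × Wwyy — consider each gene separately:
W gene: Ww × Ww → 1 WW, 2 Ww, 1 ww → 3 W_ : 1 ww (out of 4)
Y gene: YY × yy → 4 Yy → 4 Y_ (out of 4)
Genotype classes (out of 4 × 4 = 16): W_Y_ = 3×4 = 12; wwY_ = 1×4 = 4
Apply the phenotype rules: W_Y_ (12) → white; wwY_ (4) → yellow
Phenotype counts (out of 16): 12 white, 4 yellow
white: 12 out of 16 → fraction 3/4
Expected count = 3/4 × 1792 = 1344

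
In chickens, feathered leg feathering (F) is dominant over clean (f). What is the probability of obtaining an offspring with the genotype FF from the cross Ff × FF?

Punnett square for Ff × FF:
Offspring genotypes: 2 FF, 2 Ff
Total offspring: 4
Count with target: 2
Probability: 2/4 = 1/2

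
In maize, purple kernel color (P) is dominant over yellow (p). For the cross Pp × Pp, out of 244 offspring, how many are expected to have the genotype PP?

Punnett square for Pp × Pp:
Offspring genotypes: 1 PP, 2 Pp, 1 pp
Total offspring: 4
Count with target: 1
Probability: 1/4
Expected count = 1/4 × 244 = 61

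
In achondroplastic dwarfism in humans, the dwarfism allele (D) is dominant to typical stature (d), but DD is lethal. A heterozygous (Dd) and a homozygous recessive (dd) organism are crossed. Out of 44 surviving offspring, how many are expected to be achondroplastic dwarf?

Cross: Dd × dd
Punnett square offspring (before lethality): 2 Dd, 2 dd
No DD offspring are produced in this cross.
achondroplastic dwarf: 2 out of 4 → fraction 1/2
Expected count = 1/2 × 44 = 22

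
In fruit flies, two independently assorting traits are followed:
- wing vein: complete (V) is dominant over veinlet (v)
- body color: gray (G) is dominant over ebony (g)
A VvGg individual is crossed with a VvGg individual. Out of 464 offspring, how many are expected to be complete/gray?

Dihybrid cross VvGg × VvGg — consider each gene separately:
wing vein: Vv × Vv → 1 VV, 2 Vv, 1 vv → 3 V_ : 1 vv (out of 4)
body color: Gg × Gg → 1 GG, 2 Gg, 1 gg → 3 G_ : 1 gg (out of 4)
Combine (counts out of 4 × 4 = 16): complete/gray (V_G_) = 3×3 = 9; complete/ebony (V_gg) = 3×1 = 3; veinlet/gray (vvG_) = 1×3 = 3; veinlet/ebony (vvgg) = 1×1 = 1
Phenotype counts (out of 16): 9 complete/gray, 3 complete/ebony, 3 veinlet/gray, 1 veinlet/ebony
complete/gray: 9 out of 16 → fraction 9/16
Expected count = 9/16 × 464 = 261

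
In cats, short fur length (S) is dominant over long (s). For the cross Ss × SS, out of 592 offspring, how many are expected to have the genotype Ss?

Punnett square for Ss × SS:
Offspring genotypes: 2 SS, 2 Ss
Total offspring: 4
Count with target: 2
Probability: 2/4 = 1/2
Expected count = 1/2 × 592 = 296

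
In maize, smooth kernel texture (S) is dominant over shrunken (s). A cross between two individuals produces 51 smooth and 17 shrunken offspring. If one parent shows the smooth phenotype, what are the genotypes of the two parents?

Observed offspring: 51 smooth, 17 shrunken
The observed ratio simplifies to 3:1. Shrunken (ss) offspring appear, so each parent must contribute one s allele. The parent stated to show smooth carries S, so it is Ss. The other parent is then either Ss or ss: Ss × ss would give a 1:1 split, whereas Ss × Ss gives 3:1 — matching the data. So both parents are heterozygous (Ss × Ss).
Parent genotypes: Ss × Ss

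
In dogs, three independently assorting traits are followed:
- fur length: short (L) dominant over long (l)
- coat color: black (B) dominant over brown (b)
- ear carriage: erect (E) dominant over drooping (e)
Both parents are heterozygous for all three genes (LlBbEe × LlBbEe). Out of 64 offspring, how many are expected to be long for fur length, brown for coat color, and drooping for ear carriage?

Trihybrid cross: LlBbEe × LlBbEe
Each trait segregates independently with a 3:1 phenotypic ratio, so each gene contributes 3/4 (dominant) or 1/4 (recessive).
Target: long (fur length), brown (coat color), drooping (ear carriage)
Probability = product of independent per-trait probabilities
= 1/4 × 1/4 × 1/4 = 1/64
Expected count = 1/64 × 64 = 1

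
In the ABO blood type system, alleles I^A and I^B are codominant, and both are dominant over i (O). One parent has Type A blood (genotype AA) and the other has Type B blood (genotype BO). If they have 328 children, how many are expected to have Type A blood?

Cross: AA × BO
Possible offspring genotypes: 2 AB, 2 AO
Blood type counts: 2 Type AB, 2 Type A
Probability of Type A: 2/4 = 1/2
Expected count = 1/2 × 328 = 164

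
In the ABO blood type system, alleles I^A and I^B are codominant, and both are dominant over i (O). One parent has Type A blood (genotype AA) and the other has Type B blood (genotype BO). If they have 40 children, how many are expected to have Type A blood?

Cross: AA × BO
Possible offspring genotypes: 2 AB, 2 AO
Blood type counts: 2 Type AB, 2 Type A
Probability of Type A: 2/4 = 1/2
Expected count = 1/2 × 40 = 20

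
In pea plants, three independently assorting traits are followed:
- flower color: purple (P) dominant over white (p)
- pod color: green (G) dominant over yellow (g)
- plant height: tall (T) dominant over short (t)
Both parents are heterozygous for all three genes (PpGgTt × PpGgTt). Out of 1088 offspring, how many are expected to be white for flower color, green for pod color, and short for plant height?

Trihybrid cross: PpGgTt × PpGgTt
Each trait segregates independently with a 3:1 phenotypic ratio, so each gene contributes 3/4 (dominant) or 1/4 (recessive).
Target: white (flower color), green (pod color), short (plant height)
Probability = product of independent per-trait probabilities
= 1/4 × 3/4 × 1/4 = 3/64
Expected count = 3/64 × 1088 = 51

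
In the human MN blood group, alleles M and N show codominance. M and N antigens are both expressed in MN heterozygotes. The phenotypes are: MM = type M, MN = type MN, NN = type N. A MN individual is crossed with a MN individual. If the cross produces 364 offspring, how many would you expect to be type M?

Punnett square for MN × MN:
Offspring genotypes: 1 MM, 2 MN, 1 NN
Phenotype counts: 1 type M, 2 type MN, 1 type N
type M: 1 out of 4 → fraction 1/4
Expected count = 1/4 × 364 = 91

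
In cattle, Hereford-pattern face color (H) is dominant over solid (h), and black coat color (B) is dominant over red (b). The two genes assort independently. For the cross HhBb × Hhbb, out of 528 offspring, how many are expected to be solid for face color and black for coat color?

Dihybrid cross HhBb × Hhbb — consider each gene separately:
face color: Hh × Hh → 1 HH, 2 Hh, 1 hh → 3 H_ : 1 hh (out of 4)
coat color: Bb × bb → 2 Bb, 2 bb → 2 B_ : 2 bb (out of 4)
Looking for: solid (hh) and black (B_)
P(solid) = 1/4, P(black) = 2/4
P(both) = 1/4 × 2/4 = 2/16 = 1/8
Expected count = 1/8 × 528 = 66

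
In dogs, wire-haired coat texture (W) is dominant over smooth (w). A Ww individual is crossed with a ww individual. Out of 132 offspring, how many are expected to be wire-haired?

Punnett square for Ww × ww:
Offspring genotypes: 2 Ww, 2 ww
wire-haired: 2, smooth: 2
wire-haired: 2 out of 4 → fraction 1/2
Expected count = 1/2 × 132 = 66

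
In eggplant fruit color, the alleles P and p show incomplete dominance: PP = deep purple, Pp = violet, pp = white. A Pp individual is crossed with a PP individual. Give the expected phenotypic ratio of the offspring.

Punnett square for Pp × PP:
Offspring genotypes: 2 PP, 2 Pp
Phenotype counts: 2 deep purple, 2 violet
Ratio: 1 deep purple : 1 violet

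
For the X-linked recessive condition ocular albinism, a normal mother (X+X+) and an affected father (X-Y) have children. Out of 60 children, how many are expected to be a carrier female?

Cross: X+X+ × X-Y
Offspring: 2 X+X-, 2 X+Y
Probability of a carrier female: 2/4 = 1/2
Expected count = 1/2 × 60 = 30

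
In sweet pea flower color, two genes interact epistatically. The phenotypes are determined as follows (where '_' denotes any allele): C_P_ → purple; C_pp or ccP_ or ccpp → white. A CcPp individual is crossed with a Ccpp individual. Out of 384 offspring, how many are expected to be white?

Cross: CcPp × Ccpp — consider each gene separately:
C gene: Cc × Cc → 1 CC, 2 Cc, 1 cc → 3 C_ : 1 cc (out of 4)
P gene: Pp × pp → 2 Pp, 2 pp → 2 P_ : 2 pp (out of 4)
Genotype classes (out of 4 × 4 = 16): C_P_ = 3×2 = 6; C_pp = 3×2 = 6; ccP_ = 1×2 = 2; ccpp = 1×2 = 2
Apply the phenotype rules: C_P_ (6) → purple; C_pp (6) + ccP_ (2) + ccpp (2) → white
Phenotype counts (out of 16): 6 purple, 10 white
white: 10 out of 16 → fraction 5/8
Expected count = 5/8 × 384 = 240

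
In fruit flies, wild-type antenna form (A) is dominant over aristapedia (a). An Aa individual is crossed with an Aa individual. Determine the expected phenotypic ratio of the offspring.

Punnett square for Aa × Aa:
Offspring genotypes: 1 AA, 2 Aa, 1 aa
wild-type: 3, aristapedia: 1
Ratio: 3:1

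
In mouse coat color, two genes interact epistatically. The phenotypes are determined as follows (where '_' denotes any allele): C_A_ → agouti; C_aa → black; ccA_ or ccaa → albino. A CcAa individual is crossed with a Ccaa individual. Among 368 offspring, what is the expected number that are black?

Cross: CcAa × Ccaa — consider each gene separately:
C gene: Cc × Cc → 1 CC, 2 Cc, 1 cc → 3 C_ : 1 cc (out of 4)
A gene: Aa × aa → 2 Aa, 2 aa → 2 A_ : 2 aa (out of 4)
Genotype classes (out of 4 × 4 = 16): C_A_ = 3×2 = 6; C_aa = 3×2 = 6; ccA_ = 1×2 = 2; ccaa = 1×2 = 2
Apply the phenotype rules: C_A_ (6) → agouti; C_aa (6) → black; ccA_ (2) + ccaa (2) → albino
Phenotype counts (out of 16): 6 agouti, 6 black, 4 albino
black: 6 out of 16 → fraction 3/8
Expected count = 3/8 × 368 = 138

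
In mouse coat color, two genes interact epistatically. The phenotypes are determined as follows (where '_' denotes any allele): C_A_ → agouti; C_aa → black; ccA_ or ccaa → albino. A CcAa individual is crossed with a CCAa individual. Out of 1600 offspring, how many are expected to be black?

Cross: CcAa × CCAa — consider each gene separately:
C gene: Cc × CC → 2 CC, 2 Cc → 4 C_ (out of 4)
A gene: Aa × Aa → 1 AA, 2 Aa, 1 aa → 3 A_ : 1 aa (out of 4)
Genotype classes (out of 4 × 4 = 16): C_A_ = 4×3 = 12; C_aa = 4×1 = 4
Apply the phenotype rules: C_A_ (12) → agouti; C_aa (4) → black
Phenotype counts (out of 16): 12 agouti, 4 black
black: 4 out of 16 → fraction 1/4
Expected count = 1/4 × 1600 = 400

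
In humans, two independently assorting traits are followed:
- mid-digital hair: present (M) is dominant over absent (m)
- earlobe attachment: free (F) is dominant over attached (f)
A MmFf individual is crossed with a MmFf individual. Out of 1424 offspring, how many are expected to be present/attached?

Dihybrid cross MmFf × MmFf — consider each gene separately:
mid-digital hair: Mm × Mm → 1 MM, 2 Mm, 1 mm → 3 M_ : 1 mm (out of 4)
earlobe attachment: Ff × Ff → 1 FF, 2 Ff, 1 ff → 3 F_ : 1 ff (out of 4)
Combine (counts out of 4 × 4 = 16): present/free (M_F_) = 3×3 = 9; present/attached (M_ff) = 3×1 = 3; absent/free (mmF_) = 1×3 = 3; absent/attached (mmff) = 1×1 = 1
Phenotype counts (out of 16): 9 present/free, 3 present/attached, 3 absent/free, 1 absent/attached
present/attached: 3 out of 16 → fraction 3/16
Expected count = 3/16 × 1424 = 267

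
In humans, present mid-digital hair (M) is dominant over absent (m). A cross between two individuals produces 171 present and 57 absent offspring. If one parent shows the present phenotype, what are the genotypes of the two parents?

Observed offspring: 171 present, 57 absent
The observed ratio simplifies to 3:1. Absent (mm) offspring appear, so each parent must contribute one m allele. The parent stated to show present carries M, so it is Mm. The other parent is then either Mm or mm: Mm × mm would give a 1:1 split, whereas Mm × Mm gives 3:1 — matching the data. So both parents are heterozygous (Mm × Mm).
Parent genotypes: Mm × Mm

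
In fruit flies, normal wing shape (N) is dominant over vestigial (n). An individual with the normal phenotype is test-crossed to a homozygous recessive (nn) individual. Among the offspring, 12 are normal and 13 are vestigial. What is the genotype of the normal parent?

Test cross: ? × nn
Offspring: 12 normal, 13 vestigial — approximately 1:1.
A 1:1 ratio in a test cross indicates the unknown parent is heterozygous (Nn).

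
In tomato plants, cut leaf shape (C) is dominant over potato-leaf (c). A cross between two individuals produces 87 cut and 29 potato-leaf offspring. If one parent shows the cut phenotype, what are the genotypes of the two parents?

Observed offspring: 87 cut, 29 potato-leaf
The observed ratio simplifies to 3:1. Potato-leaf (cc) offspring appear, so each parent must contribute one c allele. The parent stated to show cut carries C, so it is Cc. The other parent is then either Cc or cc: Cc × cc would give a 1:1 split, whereas Cc × Cc gives 3:1 — matching the data. So both parents are heterozygous (Cc × Cc).
Parent genotypes: Cc × Cc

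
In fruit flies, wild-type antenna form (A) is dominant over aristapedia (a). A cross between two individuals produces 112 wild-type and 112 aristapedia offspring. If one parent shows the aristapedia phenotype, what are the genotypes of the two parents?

Observed offspring: 112 wild-type, 112 aristapedia
The observed ratio simplifies to 1:1. One parent shows aristapedia, so its genotype must be aa. A 1:1 offspring split requires the other parent to be heterozygous (Aa).
Parent genotypes: aa × Aa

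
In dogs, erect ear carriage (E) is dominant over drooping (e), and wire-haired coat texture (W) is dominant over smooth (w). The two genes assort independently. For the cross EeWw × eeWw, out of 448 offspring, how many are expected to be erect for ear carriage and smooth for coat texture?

Dihybrid cross EeWw × eeWw — consider each gene separately:
ear carriage: Ee × ee → 2 Ee, 2 ee → 2 E_ : 2 ee (out of 4)
coat texture: Ww × Ww → 1 WW, 2 Ww, 1 ww → 3 W_ : 1 ww (out of 4)
Looking for: erect (E_) and smooth (ww)
P(erect) = 2/4, P(smooth) = 1/4
P(both) = 2/4 × 1/4 = 2/16 = 1/8
Expected count = 1/8 × 448 = 56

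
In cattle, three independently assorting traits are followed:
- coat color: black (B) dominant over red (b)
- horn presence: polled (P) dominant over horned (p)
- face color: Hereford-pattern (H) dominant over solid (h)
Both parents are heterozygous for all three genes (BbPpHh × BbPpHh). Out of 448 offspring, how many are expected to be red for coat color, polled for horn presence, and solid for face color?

Trihybrid cross: BbPpHh × BbPpHh
Each trait segregates independently with a 3:1 phenotypic ratio, so each gene contributes 3/4 (dominant) or 1/4 (recessive).
Target: red (coat color), polled (horn presence), solid (face color)
Probability = product of independent per-trait probabilities
= 1/4 × 3/4 × 1/4 = 3/64
Expected count = 3/64 × 448 = 21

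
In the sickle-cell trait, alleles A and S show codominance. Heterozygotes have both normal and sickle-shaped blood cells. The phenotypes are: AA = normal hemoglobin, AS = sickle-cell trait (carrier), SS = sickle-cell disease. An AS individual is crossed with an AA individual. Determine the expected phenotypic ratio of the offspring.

Punnett square for AS × AA:
Offspring genotypes: 2 AA, 2 AS
Phenotype counts: 2 normal hemoglobin, 2 sickle-cell trait (carrier)
Ratio: 1 normal hemoglobin : 1 sickle-cell trait (carrier)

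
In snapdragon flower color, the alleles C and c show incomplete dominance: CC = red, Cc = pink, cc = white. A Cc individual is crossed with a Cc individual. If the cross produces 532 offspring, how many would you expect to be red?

Punnett square for Cc × Cc:
Offspring genotypes: 1 CC, 2 Cc, 1 cc
Phenotype counts: 1 red, 2 pink, 1 white
red: 1 out of 4 → fraction 1/4
Expected count = 1/4 × 532 = 133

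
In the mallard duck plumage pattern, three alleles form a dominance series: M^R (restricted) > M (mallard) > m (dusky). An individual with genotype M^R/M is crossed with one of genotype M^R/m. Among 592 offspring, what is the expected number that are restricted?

Cross: M^R/M × M^R/m
Allele dominance: M^R > M > m
Offspring genotypes: 1 M^R/M^R, 1 M^R/m, 1 M^R/M, 1 M/m
Phenotype counts: 3 restricted, 1 mallard
restricted: 3 out of 4 → fraction 3/4
Expected count = 3/4 × 592 = 444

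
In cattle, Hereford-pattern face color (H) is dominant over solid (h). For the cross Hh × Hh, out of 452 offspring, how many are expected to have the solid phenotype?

Punnett square for Hh × Hh:
Offspring genotypes: 1 HH, 2 Hh, 1 hh
Total offspring: 4
Count with target: 1
Probability: 1/4
Expected count = 1/4 × 452 = 113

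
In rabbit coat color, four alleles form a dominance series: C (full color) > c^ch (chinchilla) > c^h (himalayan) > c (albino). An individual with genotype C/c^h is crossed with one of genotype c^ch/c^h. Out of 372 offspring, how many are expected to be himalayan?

Cross: C/c^h × c^ch/c^h
Allele dominance: C > c^ch > c^h > c
Offspring genotypes: 1 C/c^ch, 1 C/c^h, 1 c^ch/c^h, 1 c^h/c^h
Phenotype counts: 2 full color, 1 chinchilla, 1 himalayan
himalayan: 1 out of 4 → fraction 1/4
Expected count = 1/4 × 372 = 93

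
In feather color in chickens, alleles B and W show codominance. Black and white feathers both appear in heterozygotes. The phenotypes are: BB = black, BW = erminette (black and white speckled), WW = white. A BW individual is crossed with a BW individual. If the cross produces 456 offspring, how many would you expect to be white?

Punnett square for BW × BW:
Offspring genotypes: 1 BB, 2 BW, 1 WW
Phenotype counts: 1 black, 2 erminette (black and white speckled), 1 white
white: 1 out of 4 → fraction 1/4
Expected count = 1/4 × 456 = 114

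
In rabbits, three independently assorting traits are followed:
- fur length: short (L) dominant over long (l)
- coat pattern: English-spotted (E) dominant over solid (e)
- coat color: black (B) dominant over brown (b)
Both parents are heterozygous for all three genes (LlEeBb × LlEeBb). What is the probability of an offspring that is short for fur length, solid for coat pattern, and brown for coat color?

Trihybrid cross: LlEeBb × LlEeBb
Each trait segregates independently with a 3:1 phenotypic ratio, so each gene contributes 3/4 (dominant) or 1/4 (recessive).
Target: short (fur length), solid (coat pattern), brown (coat color)
Probability = product of independent per-trait probabilities
= 3/4 × 1/4 × 1/4 = 3/64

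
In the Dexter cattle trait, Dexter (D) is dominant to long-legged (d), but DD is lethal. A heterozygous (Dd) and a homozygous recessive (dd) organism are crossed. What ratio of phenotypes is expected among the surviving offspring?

Cross: Dd × dd
Punnett square offspring (before lethality): 2 Dd, 2 dd
No DD offspring are produced in this cross.
Ratio: 1 Dexter (short-legged) : 1 long-legged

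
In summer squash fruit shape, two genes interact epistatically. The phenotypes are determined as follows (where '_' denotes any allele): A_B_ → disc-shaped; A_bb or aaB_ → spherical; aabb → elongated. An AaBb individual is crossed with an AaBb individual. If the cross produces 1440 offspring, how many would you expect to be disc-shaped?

Cross: AaBb × AaBb — consider each gene separately:
A gene: Aa × Aa → 1 AA, 2 Aa, 1 aa → 3 A_ : 1 aa (out of 4)
B gene: Bb × Bb → 1 BB, 2 Bb, 1 bb → 3 B_ : 1 bb (out of 4)
Genotype classes (out of 4 × 4 = 16): A_B_ = 3×3 = 9; A_bb = 3×1 = 3; aaB_ = 1×3 = 3; aabb = 1×1 = 1
Apply the phenotype rules: A_B_ (9) → disc-shaped; A_bb (3) + aaB_ (3) → spherical; aabb (1) → elongated
Phenotype counts (out of 16): 9 disc-shaped, 6 spherical, 1 elongated
disc-shaped: 9 out of 16 → fraction 9/16
Expected count = 9/16 × 1440 = 810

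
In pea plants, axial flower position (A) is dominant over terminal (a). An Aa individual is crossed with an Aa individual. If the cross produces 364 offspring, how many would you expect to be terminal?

Punnett square for Aa × Aa:
Offspring genotypes: 1 AA, 2 Aa, 1 aa
axial: 3, terminal: 1
terminal: 1 out of 4 → fraction 1/4
Expected count = 1/4 × 364 = 91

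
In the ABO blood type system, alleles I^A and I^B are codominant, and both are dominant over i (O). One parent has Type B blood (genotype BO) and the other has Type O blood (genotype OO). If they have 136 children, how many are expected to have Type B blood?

Cross: BO × OO
Possible offspring genotypes: 2 BO, 2 OO
Blood type counts: 2 Type B, 2 Type O
Probability of Type B: 2/4 = 1/2
Expected count = 1/2 × 136 = 68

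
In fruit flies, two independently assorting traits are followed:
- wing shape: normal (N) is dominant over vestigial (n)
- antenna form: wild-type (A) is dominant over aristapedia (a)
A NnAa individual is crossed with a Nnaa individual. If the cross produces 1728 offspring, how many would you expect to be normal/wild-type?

Dihybrid cross NnAa × Nnaa — consider each gene separately:
wing shape: Nn × Nn → 1 NN, 2 Nn, 1 nn → 3 N_ : 1 nn (out of 4)
antenna form: Aa × aa → 2 Aa, 2 aa → 2 A_ : 2 aa (out of 4)
Combine (counts out of 4 × 4 = 16): normal/wild-type (N_A_) = 3×2 = 6; normal/aristapedia (N_aa) = 3×2 = 6; vestigial/wild-type (nnA_) = 1×2 = 2; vestigial/aristapedia (nnaa) = 1×2 = 2
Phenotype counts (out of 16): 6 normal/wild-type, 6 normal/aristapedia, 2 vestigial/wild-type, 2 vestigial/aristapedia
normal/wild-type: 6 out of 16 → fraction 3/8
Expected count = 3/8 × 1728 = 648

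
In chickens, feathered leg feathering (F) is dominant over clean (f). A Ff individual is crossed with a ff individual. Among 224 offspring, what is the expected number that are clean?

Punnett square for Ff × ff:
Offspring genotypes: 2 Ff, 2 ff
feathered: 2, clean: 2
clean: 2 out of 4 → fraction 1/2
Expected count = 1/2 × 224 = 112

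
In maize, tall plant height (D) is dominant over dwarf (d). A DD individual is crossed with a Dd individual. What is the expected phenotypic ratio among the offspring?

Punnett square for DD × Dd:
Offspring genotypes: 2 DD, 2 Dd
tall: 4, dwarf: 0
Ratio: all tall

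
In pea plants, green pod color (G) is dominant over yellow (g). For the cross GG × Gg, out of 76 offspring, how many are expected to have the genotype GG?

Punnett square for GG × Gg:
Offspring genotypes: 2 GG, 2 Gg
Total offspring: 4
Count with target: 2
Probability: 2/4 = 1/2
Expected count = 1/2 × 76 = 38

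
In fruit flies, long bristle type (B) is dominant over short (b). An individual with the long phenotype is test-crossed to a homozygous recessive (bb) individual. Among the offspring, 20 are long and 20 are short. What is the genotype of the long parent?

Test cross: ? × bb
Offspring: 20 long, 20 short — approximately 1:1.
A 1:1 ratio in a test cross indicates the unknown parent is heterozygous (Bb).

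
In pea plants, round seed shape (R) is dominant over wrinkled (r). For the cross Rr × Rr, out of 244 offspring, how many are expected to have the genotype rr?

Punnett square for Rr × Rr:
Offspring genotypes: 1 RR, 2 Rr, 1 rr
Total offspring: 4
Count with target: 1
Probability: 1/4
Expected count = 1/4 × 244 = 61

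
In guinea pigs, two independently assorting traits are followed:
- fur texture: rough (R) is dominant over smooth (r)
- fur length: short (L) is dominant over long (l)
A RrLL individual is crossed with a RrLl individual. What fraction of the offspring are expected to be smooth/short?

Dihybrid cross RrLL × RrLl — consider each gene separately:
fur texture: Rr × Rr → 1 RR, 2 Rr, 1 rr → 3 R_ : 1 rr (out of 4)
fur length: LL × Ll → 2 LL, 2 Ll → 4 L_ (out of 4)
Combine (counts out of 4 × 4 = 16): rough/short (R_L_) = 3×4 = 12; smooth/short (rrL_) = 1×4 = 4
Phenotype counts (out of 16): 12 rough/short, 4 smooth/short
smooth/short: 4 out of 16
Probability: 4/16 = 1/4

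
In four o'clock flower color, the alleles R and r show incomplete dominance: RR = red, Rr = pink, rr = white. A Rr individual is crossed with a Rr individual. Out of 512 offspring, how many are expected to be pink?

Punnett square for Rr × Rr:
Offspring genotypes: 1 RR, 2 Rr, 1 rr
Phenotype counts: 1 red, 2 pink, 1 white
pink: 2 out of 4 → fraction 1/2
Expected count = 1/2 × 512 = 256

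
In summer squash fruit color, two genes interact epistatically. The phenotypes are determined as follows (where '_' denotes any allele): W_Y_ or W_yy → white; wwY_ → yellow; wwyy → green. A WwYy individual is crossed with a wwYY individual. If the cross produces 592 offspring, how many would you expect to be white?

Cross: WwYy × wwYY — consider each gene separately:
W gene: Ww × ww → 2 Ww, 2 ww → 2 W_ : 2 ww (out of 4)
Y gene: Yy × YY → 2 YY, 2 Yy → 4 Y_ (out of 4)
Genotype classes (out of 4 × 4 = 16): W_Y_ = 2×4 = 8; wwY_ = 2×4 = 8
Apply the phenotype rules: W_Y_ (8) → white; wwY_ (8) → yellow
Phenotype counts (out of 16): 8 white, 8 yellow
white: 8 out of 16 → fraction 1/2
Expected count = 1/2 × 592 = 296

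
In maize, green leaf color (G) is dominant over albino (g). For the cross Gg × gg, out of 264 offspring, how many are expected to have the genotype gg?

Punnett square for Gg × gg:
Offspring genotypes: 2 Gg, 2 gg
Total offspring: 4
Count with target: 2
Probability: 2/4 = 1/2
Expected count = 1/2 × 264 = 132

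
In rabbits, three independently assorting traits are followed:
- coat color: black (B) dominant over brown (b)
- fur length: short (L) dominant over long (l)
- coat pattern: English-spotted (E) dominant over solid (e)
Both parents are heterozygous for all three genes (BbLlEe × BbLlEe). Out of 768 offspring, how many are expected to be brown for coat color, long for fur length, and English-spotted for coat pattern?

Trihybrid cross: BbLlEe × BbLlEe
Each trait segregates independently with a 3:1 phenotypic ratio, so each gene contributes 3/4 (dominant) or 1/4 (recessive).
Target: brown (coat color), long (fur length), English-spotted (coat pattern)
Probability = product of independent per-trait probabilities
= 1/4 × 1/4 × 3/4 = 3/64
Expected count = 3/64 × 768 = 36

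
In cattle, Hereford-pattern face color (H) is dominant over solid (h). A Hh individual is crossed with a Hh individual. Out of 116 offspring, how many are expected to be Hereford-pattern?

Punnett square for Hh × Hh:
Offspring genotypes: 1 HH, 2 Hh, 1 hh
Hereford-pattern: 3, solid: 1
Hereford-pattern: 3 out of 4 → fraction 3/4
Expected count = 3/4 × 116 = 87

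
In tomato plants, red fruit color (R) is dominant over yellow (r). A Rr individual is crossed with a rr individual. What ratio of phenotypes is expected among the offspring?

Punnett square for Rr × rr:
Offspring genotypes: 2 Rr, 2 rr
red: 2, yellow: 2
Ratio: 1:1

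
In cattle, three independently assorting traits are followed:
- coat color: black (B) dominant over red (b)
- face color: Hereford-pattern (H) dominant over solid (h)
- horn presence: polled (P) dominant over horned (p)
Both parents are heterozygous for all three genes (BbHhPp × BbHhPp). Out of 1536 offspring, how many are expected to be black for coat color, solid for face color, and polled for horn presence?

Trihybrid cross: BbHhPp × BbHhPp
Each trait segregates independently with a 3:1 phenotypic ratio, so each gene contributes 3/4 (dominant) or 1/4 (recessive).
Target: black (coat color), solid (face color), polled (horn presence)
Probability = product of independent per-trait probabilities
= 3/4 × 1/4 × 3/4 = 9/64
Expected count = 9/64 × 1536 = 216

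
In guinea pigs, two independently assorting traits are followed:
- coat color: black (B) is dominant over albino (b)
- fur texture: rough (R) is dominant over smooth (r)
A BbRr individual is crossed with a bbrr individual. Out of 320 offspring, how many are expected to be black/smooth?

Dihybrid cross BbRr × bbrr — consider each gene separately:
coat color: Bb × bb → 2 Bb, 2 bb → 2 B_ : 2 bb (out of 4)
fur texture: Rr × rr → 2 Rr, 2 rr → 2 R_ : 2 rr (out of 4)
Combine (counts out of 4 × 4 = 16): black/rough (B_R_) = 2×2 = 4; black/smooth (B_rr) = 2×2 = 4; albino/rough (bbR_) = 2×2 = 4; albino/smooth (bbrr) = 2×2 = 4
Phenotype counts (out of 16): 4 black/rough, 4 black/smooth, 4 albino/rough, 4 albino/smooth
black/smooth: 4 out of 16 → fraction 1/4
Expected count = 1/4 × 320 = 80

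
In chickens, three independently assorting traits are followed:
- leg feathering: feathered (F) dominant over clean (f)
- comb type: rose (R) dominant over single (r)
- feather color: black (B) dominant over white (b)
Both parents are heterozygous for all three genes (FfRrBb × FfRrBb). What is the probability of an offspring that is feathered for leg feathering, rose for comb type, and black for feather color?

Trihybrid cross: FfRrBb × FfRrBb
Each trait segregates independently with a 3:1 phenotypic ratio, so each gene contributes 3/4 (dominant) or 1/4 (recessive).
Target: feathered (leg feathering), rose (comb type), black (feather color)
Probability = product of independent per-trait probabilities
= 3/4 × 3/4 × 3/4 = 27/64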